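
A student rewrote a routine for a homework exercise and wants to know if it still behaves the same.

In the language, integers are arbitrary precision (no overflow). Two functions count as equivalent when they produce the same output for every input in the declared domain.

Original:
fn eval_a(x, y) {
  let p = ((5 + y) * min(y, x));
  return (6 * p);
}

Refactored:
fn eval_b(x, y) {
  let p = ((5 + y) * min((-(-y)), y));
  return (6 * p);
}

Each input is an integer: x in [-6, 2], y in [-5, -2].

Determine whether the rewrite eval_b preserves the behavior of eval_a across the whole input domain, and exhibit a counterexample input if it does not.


The rewrite breaks on x=-6, y=-4, where the results are -36 and -24.
eval_a: p = -6; return -36
eval_b: p = -4; return -24
verdict: not equivalent; witness: x=-6, y=-4


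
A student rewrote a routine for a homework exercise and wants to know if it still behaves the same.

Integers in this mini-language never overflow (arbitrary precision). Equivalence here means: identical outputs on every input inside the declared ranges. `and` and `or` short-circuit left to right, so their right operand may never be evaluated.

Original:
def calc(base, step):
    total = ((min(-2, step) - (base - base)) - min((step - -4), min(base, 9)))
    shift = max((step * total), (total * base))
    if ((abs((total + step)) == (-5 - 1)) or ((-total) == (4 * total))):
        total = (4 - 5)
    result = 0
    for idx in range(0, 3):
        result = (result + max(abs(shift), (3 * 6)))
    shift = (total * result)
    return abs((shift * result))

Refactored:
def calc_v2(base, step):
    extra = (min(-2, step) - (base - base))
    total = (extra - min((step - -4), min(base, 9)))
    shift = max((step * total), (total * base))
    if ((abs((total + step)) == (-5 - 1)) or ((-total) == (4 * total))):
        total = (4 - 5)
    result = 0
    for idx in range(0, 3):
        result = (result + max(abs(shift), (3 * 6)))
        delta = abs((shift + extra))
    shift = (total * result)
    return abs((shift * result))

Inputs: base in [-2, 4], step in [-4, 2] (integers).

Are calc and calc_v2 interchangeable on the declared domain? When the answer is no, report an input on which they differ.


This is a faithful refactor — min/max/abs usage differs; and statement counts differ; and local variable names differ; and arithmetic usage differs, but the computed results match everywhere.
One worked example (base=2, step=1) — calc: total := -4 | shift := -4 | ((abs((total + step)) == (-5 - 1)) or ((-total) == (4 * total))): false | result := 0 | iter idx=0: | result := 18 | iter idx=1: | result := 36 | iter idx=2: | result := 54 | shift := -216 | result 11664; calc_v2: extra := -2 | total := -4 | shift := -4 | ((abs((total + step)) == (-5 - 1)) or ((-total) == (4 * total))): false | result := 0 | iter idx=0: | result := 18 | delta := 6 | iter idx=1: | result := 36 | delta := 6 | iter idx=2: | result := 54 | delta := 6 | shift := -216 | result 11664; agreement on 11664.
Every one of the 49 inputs gives matching results.
verdict: equivalent


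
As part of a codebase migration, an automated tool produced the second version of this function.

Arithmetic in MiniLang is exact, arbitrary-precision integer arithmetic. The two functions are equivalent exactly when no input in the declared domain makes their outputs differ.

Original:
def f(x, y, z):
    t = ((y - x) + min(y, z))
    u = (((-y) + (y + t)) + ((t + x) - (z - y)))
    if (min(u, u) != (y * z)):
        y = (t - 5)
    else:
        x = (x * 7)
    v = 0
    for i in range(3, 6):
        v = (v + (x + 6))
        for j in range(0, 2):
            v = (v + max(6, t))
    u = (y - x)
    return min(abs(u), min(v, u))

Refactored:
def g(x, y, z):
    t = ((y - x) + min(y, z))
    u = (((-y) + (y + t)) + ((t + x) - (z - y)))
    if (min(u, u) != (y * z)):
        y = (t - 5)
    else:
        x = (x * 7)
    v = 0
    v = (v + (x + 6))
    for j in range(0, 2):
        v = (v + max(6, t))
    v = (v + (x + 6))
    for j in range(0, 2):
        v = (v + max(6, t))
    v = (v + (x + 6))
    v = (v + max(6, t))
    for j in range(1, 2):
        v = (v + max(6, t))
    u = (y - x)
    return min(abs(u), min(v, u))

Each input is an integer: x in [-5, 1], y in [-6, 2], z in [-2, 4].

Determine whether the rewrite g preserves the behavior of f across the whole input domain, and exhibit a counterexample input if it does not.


This is a faithful refactor — statement counts differ; also min/max/abs usage differs; also local variable names differ; also loop structure differs; also constant usage differs; also arithmetic usage differs, but the computed results match everywhere.
Tracing x=1, y=-2, z=1: f: t = -5; u = -12; (min(u, u) != (y * z)) -> true; y = -10; v = 0; [i=3]; v = 7; [j=0]; v = 13; [j=1]; v = 19; [i=4]; v = 26; [j=0]; v = 32; [j=1]; v = 38; [i=5]; v = 45; [j=0]; v = 51; [j=1]; v = 57; u = -11; return -11 | g: t = -5; u = -12; (min(u, u) != (y * z)) -> true; y = -10; v = 0; v = 7; [j=0]; v = 13; [j=1]; v = 19; v = 26; [j=0]; v = 32; [j=1]; v = 38; v = 45; v = 51; [j=1]; v = 57; u = -11; return -11 — matching result -11.
Across all 441 domain points the two functions coincide.
verdict: equivalent


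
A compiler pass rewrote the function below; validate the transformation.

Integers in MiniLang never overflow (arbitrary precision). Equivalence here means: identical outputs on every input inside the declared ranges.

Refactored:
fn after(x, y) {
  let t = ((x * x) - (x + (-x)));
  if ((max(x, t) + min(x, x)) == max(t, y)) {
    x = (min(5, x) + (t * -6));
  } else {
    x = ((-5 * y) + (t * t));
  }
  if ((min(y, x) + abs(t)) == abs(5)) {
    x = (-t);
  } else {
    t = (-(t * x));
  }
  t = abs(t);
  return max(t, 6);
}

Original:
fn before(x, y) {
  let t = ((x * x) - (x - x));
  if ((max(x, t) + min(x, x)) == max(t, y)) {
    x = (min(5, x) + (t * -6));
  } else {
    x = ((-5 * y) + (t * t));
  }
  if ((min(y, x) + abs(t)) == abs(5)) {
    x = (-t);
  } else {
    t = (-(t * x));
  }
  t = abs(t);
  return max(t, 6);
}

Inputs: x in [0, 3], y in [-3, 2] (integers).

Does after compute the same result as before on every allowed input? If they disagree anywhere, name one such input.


Equivalent — the differences include arithmetic usage differs, yet no declared input distinguishes the two.
One worked example (x=2, y=-2) — before: t=4, then ((max(x, t) + min(x, x)) == max(t, y)) is false, then x=26, then ((min(y, x) + abs(t)) == abs(5)) is false, then t=-104, then t=104, then returns 104; after: t=4, then ((max(x, t) + min(x, x)) == max(t, y)) is false, then x=26, then ((min(y, x) + abs(t)) == abs(5)) is false, then t=-104, then t=104, then returns 104; agreement on 104.
Checked all 24 inputs in the declared domain: the outputs agree on every one.
verdict: equivalent


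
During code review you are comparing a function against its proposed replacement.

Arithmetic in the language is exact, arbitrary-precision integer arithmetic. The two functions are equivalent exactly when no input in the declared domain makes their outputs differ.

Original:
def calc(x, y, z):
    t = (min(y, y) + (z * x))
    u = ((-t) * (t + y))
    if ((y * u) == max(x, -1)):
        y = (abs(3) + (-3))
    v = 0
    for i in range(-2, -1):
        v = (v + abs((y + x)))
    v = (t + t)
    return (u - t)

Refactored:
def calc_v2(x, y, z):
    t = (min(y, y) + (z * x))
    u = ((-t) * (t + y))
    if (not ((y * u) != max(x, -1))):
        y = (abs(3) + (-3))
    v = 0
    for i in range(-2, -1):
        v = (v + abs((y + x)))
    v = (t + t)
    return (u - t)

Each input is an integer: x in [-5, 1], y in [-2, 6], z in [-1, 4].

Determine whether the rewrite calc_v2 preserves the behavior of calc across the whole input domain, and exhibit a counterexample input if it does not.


Changes here: comparison usage differs; and boolean connective usage differs; the full 378-point sweep finds no disagreement.
verdict: equivalent


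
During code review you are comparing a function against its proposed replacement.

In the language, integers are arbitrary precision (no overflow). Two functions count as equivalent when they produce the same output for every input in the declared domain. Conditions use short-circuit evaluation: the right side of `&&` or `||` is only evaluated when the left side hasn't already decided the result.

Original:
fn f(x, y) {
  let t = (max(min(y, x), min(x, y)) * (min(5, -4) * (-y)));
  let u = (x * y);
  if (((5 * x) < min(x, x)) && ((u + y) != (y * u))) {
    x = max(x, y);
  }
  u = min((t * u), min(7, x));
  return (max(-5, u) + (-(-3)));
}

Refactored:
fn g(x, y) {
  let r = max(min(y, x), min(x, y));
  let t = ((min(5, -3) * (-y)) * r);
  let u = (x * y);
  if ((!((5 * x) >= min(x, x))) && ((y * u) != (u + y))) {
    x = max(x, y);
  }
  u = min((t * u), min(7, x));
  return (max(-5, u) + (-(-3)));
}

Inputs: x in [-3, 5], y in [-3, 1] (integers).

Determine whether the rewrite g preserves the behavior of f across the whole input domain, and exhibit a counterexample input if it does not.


There is a counterexample at x=1, y=-1: -1 on one side, 0 on the other.
f: t := 4 | u := -1 | (((5 * x) < min(x, x)) && ((u + y) != (y * u))): false | u := -4 | result -1
g: r := -1 | t := 3 | u := -1 | ((!((5 * x) >= min(x, x))) && ((y * u) != (u + y))): false | u := -3 | result 0
verdict: not equivalent; witness: x=1, y=-1


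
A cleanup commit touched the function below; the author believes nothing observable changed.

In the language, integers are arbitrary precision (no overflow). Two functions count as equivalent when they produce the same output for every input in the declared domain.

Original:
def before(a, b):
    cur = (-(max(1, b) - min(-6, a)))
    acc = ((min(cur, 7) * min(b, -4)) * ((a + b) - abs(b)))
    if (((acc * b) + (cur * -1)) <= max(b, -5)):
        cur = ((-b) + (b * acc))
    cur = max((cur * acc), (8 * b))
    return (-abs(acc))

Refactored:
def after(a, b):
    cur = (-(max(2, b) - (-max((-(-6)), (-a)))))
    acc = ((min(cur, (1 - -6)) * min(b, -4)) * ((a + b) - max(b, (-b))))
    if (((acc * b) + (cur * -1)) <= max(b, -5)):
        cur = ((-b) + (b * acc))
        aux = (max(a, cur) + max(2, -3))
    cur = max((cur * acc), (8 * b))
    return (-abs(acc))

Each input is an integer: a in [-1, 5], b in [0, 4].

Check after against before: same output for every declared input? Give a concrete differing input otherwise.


Run the pair on a=-1, b=0.
before: cur becomes -7; next acc becomes -28; next (((acc * b) + (cur * -1)) <= max(b, -5)) evaluates to false; next cur becomes 196; next final value -28
after: cur becomes -8; next acc becomes -32; next (((acc * b) + (cur * -1)) <= max(b, -5)) evaluates to false; next cur becomes 256; next final value -32
-28 != -32, so the rewrite changes behavior.
verdict: not equivalent; witness: a=-1, b=0


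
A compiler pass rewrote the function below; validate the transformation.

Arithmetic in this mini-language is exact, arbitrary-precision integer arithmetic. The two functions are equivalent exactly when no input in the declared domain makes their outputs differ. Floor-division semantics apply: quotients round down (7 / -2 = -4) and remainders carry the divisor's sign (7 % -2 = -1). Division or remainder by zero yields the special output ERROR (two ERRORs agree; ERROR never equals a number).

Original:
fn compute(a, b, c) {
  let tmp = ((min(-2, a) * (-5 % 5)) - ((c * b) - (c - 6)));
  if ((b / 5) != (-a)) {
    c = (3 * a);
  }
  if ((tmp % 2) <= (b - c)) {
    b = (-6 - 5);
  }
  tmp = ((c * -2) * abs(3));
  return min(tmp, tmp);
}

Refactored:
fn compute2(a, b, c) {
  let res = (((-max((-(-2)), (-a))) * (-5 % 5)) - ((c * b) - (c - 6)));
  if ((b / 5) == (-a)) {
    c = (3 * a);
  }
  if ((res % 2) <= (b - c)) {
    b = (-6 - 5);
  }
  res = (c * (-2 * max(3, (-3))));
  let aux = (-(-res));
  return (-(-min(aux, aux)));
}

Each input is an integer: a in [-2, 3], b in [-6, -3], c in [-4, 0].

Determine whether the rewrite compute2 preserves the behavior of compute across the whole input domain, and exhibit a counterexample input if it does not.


Run the pair on a=-2, b=-6, c=-4.
compute: tmp=-34, then ((b / 5) != (-a)) is true, then c=-6, then ((tmp % 2) <= (b - c)) is true, then b=-11, then tmp=36, then returns 36
compute2: res=-34, then ((b / 5) == (-a)) is false, then ((res % 2) <= (b - c)) is false, then res=24, then aux=24, then returns 24
36 vs 24 — the two versions disagree here.
verdict: not equivalent; witness: a=-2, b=-6, c=-4


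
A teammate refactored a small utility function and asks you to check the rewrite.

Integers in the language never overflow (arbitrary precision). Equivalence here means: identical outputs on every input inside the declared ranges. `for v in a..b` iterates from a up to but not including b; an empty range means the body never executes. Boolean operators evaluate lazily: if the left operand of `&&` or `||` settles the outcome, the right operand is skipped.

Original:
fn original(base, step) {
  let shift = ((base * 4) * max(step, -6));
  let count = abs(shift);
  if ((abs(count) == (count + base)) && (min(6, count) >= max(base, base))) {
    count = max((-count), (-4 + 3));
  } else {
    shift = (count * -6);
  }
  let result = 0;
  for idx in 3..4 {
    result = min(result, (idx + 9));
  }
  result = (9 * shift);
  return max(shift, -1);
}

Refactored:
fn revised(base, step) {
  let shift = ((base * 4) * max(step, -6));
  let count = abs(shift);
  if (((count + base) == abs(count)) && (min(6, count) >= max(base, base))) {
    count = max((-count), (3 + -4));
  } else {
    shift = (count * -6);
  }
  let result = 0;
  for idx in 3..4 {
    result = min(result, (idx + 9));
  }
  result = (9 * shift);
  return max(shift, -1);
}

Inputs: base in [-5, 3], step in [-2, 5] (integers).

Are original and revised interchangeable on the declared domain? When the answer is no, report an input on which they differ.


Behavior is preserved: although same computation, different form, the outputs never diverge.
As a probe, take base=-2, step=5: original runs shift := -40 | count := 40 | ((abs(count) == (count + base)) && (min(6, count) >= max(base, base))): false | shift := -240 | result := 0 | iter idx=3: | result := 0 | result := -2160 | result -1; revised runs shift := -40 | count := 40 | (((count + base) == abs(count)) && (min(6, count) >= max(base, base))): false | shift := -240 | result := 0 | iter idx=3: | result := 0 | result := -2160 | result -1; both end at -1.
An exhaustive pass over the 72 declared inputs shows identical outputs.
verdict: equivalent


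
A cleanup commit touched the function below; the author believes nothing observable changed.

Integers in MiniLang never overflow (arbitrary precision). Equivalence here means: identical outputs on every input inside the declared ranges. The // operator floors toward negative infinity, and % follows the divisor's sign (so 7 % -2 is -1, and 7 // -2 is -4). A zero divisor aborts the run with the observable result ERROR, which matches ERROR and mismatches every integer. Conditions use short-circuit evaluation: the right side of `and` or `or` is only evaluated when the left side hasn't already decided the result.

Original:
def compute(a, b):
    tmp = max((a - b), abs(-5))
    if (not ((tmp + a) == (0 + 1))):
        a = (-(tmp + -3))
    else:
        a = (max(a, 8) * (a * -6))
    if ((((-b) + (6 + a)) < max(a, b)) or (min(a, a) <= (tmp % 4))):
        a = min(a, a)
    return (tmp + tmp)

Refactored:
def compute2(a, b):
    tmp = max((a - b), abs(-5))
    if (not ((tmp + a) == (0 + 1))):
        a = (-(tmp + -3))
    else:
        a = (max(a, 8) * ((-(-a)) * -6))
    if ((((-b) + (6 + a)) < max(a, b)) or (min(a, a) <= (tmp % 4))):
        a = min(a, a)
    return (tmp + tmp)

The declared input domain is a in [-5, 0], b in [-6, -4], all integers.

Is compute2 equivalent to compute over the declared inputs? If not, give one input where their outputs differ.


Equivalent — the differences include same computation, different form, yet no declared input distinguishes the two.
Tracing a=-3, b=-5: compute: tmp=5, then (not ((tmp + a) == (0 + 1))) is true, then a=-2, then ((((-b) + (6 + a)) < max(a, b)) or (min(a, a) <= (tmp % 4))) is true, then a=-2, then returns 10 | compute2: tmp=5, then (not ((tmp + a) == (0 + 1))) is true, then a=-2, then ((((-b) + (6 + a)) < max(a, b)) or (min(a, a) <= (tmp % 4))) is true, then a=-2, then returns 10 — matching result 10.
An exhaustive pass over the 18 declared inputs shows identical outputs.
verdict: equivalent


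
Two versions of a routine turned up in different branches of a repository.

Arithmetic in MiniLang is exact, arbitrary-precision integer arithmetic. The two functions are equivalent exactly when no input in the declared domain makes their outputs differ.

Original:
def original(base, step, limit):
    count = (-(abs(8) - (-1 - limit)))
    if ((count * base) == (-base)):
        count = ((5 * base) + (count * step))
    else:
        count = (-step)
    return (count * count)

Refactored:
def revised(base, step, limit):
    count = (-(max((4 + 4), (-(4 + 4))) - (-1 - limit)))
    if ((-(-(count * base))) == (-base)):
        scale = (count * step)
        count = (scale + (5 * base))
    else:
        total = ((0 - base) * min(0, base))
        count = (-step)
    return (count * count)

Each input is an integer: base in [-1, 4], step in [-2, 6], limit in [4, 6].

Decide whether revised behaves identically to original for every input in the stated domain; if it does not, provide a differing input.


Although min/max/abs usage differs; also local variable names differ; also constant usage differs; also statement counts differ; also arithmetic usage differs, 162/162 inputs agree.
verdict: equivalent


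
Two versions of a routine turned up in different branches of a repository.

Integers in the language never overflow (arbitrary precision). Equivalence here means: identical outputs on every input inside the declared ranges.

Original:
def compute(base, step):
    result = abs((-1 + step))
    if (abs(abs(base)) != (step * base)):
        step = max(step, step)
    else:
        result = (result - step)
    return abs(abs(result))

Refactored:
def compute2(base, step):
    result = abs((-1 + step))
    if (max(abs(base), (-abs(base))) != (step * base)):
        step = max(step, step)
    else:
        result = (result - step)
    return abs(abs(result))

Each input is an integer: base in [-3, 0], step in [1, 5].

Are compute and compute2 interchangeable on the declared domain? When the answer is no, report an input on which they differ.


This is a faithful refactor — min/max/abs usage differs, but the computed results match everywhere.
As a probe, take base=-1, step=2: compute runs result becomes 1; next (abs(abs(base)) != (step * base)) evaluates to true; next step becomes 2; next final value 1; compute2 runs result becomes 1; next (max(abs(base), (-abs(base))) != (step * base)) evaluates to true; next step becomes 2; next final value 1; both end at 1.
Every one of the 20 inputs gives matching results.
verdict: equivalent


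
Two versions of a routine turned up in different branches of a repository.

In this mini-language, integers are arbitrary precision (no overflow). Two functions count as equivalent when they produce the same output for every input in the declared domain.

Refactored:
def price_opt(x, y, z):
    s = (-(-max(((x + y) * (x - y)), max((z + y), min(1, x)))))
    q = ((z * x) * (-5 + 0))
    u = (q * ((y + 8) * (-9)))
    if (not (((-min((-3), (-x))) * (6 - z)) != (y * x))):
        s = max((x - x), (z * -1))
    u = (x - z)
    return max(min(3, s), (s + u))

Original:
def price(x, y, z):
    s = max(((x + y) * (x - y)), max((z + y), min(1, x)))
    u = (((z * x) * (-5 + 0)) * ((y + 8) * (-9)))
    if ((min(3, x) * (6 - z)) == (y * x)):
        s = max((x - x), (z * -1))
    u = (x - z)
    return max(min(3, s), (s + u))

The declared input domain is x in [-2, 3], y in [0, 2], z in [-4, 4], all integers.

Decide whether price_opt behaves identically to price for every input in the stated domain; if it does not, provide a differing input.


Consider the input x=-2, y=2, z=4.
price: s becomes 6; next u becomes -3600; next ((min(3, x) * (6 - z)) == (y * x)) evaluates to true; next s becomes 0; next u becomes -6; next final value 0
price_opt: s becomes 6; next q becomes 40; next u becomes -3600; next (not (((-min((-3), (-x))) * (6 - z)) != (y * x))) evaluates to false; next u becomes -6; next final value 3
0 and 3 differ, so these are not the same function on this domain.
verdict: not equivalent; witness: x=-2, y=2, z=4


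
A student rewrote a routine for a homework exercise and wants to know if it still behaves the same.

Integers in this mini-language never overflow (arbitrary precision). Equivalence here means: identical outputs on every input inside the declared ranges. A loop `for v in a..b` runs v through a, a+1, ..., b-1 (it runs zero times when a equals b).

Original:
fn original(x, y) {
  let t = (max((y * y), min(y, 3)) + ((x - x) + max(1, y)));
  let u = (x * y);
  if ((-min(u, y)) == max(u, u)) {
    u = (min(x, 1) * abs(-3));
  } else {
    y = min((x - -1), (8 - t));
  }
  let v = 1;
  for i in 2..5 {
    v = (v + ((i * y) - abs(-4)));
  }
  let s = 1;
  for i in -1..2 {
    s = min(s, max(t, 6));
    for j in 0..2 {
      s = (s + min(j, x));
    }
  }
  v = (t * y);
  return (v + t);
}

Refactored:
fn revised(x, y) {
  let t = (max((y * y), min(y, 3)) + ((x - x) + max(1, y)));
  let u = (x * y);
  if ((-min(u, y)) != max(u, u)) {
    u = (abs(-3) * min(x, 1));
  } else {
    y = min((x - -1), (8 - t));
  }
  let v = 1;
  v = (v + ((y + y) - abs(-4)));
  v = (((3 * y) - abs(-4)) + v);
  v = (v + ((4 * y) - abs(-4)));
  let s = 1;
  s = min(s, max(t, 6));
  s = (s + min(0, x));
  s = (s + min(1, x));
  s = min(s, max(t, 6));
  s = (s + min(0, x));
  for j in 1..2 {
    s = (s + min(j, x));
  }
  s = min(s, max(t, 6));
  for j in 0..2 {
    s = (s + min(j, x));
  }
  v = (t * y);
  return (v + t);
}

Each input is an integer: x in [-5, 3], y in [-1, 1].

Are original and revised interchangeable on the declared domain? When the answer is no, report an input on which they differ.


Evaluate both at x=-5, y=-1.
original: t := 2 | u := 5 | ((-min(u, y)) == max(u, u)): false | y := -4 | v := 1 | iter i=2: | v := -11 | iter i=3: | v := -27 | iter i=4: | v := -47 | s := 1 | iter i=-1: | s := 1 | iter j=0: | s := -4 | iter j=1: | s := -9 | iter i=0: | s := -9 | iter j=0: | s := -14 | iter j=1: | s := -19 | iter i=1: | s := -19 | iter j=0: | s := -24 | iter j=1: | s := -29 | v := -8 | result -6
revised: t := 2 | u := 5 | ((-min(u, y)) != max(u, u)): true | u := -15 | v := 1 | v := -5 | v := -12 | v := -20 | s := 1 | s := 1 | s := -4 | s := -9 | s := -9 | s := -14 | iter j=1: | s := -19 | s := -19 | iter j=0: | s := -24 | iter j=1: | s := -29 | v := -2 | result 0
-6 vs 0 — the two versions disagree here.
verdict: not equivalent; witness: x=-5, y=-1


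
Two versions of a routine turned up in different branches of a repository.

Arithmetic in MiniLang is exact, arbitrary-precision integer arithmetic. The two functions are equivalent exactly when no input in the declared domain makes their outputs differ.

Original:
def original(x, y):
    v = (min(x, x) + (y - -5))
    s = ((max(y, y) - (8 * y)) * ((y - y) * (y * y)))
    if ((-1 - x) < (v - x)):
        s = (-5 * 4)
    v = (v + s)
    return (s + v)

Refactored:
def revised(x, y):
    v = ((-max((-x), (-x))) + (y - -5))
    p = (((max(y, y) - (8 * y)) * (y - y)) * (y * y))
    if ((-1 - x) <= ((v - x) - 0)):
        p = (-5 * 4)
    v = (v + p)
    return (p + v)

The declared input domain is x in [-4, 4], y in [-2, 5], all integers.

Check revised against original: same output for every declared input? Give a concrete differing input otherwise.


Not equivalent: x=-4, y=-2 separates them (-1 vs -41).
original: v becomes -1; next s becomes 0; next ((-1 - x) < (v - x)) evaluates to false; next v becomes -1; next final value -1
revised: v becomes -1; next p becomes 0; next ((-1 - x) <= ((v - x) - 0)) evaluates to true; next p becomes -20; next v becomes -21; next final value -41
verdict: not equivalent; witness: x=-4, y=-2


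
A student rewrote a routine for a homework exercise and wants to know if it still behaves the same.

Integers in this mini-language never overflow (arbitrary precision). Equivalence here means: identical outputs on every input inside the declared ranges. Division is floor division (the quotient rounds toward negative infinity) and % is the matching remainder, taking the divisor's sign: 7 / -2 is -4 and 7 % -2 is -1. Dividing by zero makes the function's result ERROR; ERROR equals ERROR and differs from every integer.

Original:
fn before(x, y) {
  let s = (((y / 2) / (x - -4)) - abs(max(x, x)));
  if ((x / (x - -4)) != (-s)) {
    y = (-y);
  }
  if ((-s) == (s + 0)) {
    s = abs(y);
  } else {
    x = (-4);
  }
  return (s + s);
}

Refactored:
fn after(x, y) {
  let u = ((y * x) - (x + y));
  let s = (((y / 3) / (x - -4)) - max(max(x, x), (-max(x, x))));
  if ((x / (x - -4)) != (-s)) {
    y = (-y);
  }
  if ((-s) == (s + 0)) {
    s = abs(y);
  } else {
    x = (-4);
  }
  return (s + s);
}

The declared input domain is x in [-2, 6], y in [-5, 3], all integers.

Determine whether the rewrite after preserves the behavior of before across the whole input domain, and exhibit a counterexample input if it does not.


Run the pair on x=-2, y=-5.
before: s = -4; ((x / (x - -4)) != (-s)) -> true; y = 5; ((-s) == (s + 0)) -> false; x = -4; return -8
after: u = 17; s = -3; ((x / (x - -4)) != (-s)) -> true; y = 5; ((-s) == (s + 0)) -> false; x = -4; return -6
-8 != -6, so the rewrite changes behavior.
verdict: not equivalent; witness: x=-2, y=-5


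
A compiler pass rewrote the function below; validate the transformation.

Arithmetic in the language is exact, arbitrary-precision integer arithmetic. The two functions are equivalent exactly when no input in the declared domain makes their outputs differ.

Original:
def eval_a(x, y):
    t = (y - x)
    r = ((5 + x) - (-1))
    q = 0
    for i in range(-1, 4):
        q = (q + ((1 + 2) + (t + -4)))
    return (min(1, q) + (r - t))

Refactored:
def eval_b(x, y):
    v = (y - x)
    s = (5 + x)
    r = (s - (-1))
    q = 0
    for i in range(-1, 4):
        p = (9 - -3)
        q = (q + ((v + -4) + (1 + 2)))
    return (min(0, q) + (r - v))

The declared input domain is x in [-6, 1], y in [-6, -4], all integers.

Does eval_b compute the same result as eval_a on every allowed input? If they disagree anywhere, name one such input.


There is a counterexample at x=-6, y=-4: -1 on one side, -2 on the other.
eval_a: t = 2; r = 0; q = 0; [i=-1]; q = 1; [i=0]; q = 2; [i=1]; q = 3; [i=2]; q = 4; [i=3]; q = 5; return -1
eval_b: v = 2; s = -1; r = 0; q = 0; [i=-1]; p = 12; q = 1; [i=0]; p = 12; q = 2; [i=1]; p = 12; q = 3; [i=2]; p = 12; q = 4; [i=3]; p = 12; q = 5; return -2
verdict: not equivalent; witness: x=-6, y=-4


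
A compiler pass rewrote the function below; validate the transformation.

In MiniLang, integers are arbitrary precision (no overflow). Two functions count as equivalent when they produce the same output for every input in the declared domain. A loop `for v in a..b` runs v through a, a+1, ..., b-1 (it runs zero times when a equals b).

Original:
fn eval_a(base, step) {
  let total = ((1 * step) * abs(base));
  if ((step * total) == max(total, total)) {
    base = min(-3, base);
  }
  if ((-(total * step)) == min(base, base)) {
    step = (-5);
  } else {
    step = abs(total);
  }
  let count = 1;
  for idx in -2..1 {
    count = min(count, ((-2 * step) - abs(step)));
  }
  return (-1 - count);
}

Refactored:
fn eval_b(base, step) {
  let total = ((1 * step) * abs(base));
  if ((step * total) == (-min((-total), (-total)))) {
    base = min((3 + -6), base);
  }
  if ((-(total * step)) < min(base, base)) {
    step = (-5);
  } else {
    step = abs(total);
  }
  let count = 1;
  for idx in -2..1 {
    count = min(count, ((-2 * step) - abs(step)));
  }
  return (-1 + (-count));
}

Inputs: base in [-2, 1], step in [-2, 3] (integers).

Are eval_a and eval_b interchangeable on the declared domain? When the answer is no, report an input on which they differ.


The rewrite breaks on base=-2, step=-2, where the results are 11 and -2.
eval_a: total=-4, then ((step * total) == max(total, total)) is false, then ((-(total * step)) == min(base, base)) is false, then step=4, then count=1, then (idx=-2), then count=-12, then (idx=-1), then count=-12, then (idx=0), then count=-12, then returns 11
eval_b: total=-4, then ((step * total) == (-min((-total), (-total)))) is false, then ((-(total * step)) < min(base, base)) is true, then step=-5, then count=1, then (idx=-2), then count=1, then (idx=-1), then count=1, then (idx=0), then count=1, then returns -2
verdict: not equivalent; witness: base=-2, step=-2


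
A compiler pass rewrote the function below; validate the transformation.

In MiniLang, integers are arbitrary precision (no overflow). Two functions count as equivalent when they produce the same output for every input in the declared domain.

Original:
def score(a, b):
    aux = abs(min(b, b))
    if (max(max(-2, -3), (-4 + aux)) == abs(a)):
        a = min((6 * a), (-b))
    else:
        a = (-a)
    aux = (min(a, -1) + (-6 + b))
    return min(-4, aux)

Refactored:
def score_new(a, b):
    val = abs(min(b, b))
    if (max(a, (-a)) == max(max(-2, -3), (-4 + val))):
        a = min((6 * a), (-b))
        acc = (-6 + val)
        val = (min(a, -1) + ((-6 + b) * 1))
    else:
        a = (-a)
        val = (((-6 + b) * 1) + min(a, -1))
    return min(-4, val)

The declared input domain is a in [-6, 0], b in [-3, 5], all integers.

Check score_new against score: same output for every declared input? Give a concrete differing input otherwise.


Side by side, the visible changes include: arithmetic usage differs, local variable names differ, statement counts differ, min/max/abs usage differs, constant usage differs.
Tracing a=-4, b=-1: score: aux := 1 | (max(max(-2, -3), (-4 + aux)) == abs(a)): false | a := 4 | aux := -8 | result -8 | score_new: val := 1 | (max(a, (-a)) == max(max(-2, -3), (-4 + val))): false | a := 4 | val := -8 | result -8 — matching result -8.
Every one of the 63 inputs gives matching results.
verdict: equivalent


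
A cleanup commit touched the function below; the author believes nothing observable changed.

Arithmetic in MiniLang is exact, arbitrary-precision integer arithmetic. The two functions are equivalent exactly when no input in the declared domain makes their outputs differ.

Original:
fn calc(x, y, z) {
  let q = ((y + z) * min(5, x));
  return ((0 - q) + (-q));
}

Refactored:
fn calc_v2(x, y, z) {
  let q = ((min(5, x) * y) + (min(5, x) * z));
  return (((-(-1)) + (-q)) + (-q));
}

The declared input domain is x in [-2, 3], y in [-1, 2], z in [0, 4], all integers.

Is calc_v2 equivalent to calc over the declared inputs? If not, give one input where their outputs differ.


Try x=-2, y=-1, z=0.
calc: q=2, then returns -4
calc_v2: q=2, then returns -3
-4 vs -3 — the two versions disagree here.
verdict: not equivalent; witness: x=-2, y=-1, z=0


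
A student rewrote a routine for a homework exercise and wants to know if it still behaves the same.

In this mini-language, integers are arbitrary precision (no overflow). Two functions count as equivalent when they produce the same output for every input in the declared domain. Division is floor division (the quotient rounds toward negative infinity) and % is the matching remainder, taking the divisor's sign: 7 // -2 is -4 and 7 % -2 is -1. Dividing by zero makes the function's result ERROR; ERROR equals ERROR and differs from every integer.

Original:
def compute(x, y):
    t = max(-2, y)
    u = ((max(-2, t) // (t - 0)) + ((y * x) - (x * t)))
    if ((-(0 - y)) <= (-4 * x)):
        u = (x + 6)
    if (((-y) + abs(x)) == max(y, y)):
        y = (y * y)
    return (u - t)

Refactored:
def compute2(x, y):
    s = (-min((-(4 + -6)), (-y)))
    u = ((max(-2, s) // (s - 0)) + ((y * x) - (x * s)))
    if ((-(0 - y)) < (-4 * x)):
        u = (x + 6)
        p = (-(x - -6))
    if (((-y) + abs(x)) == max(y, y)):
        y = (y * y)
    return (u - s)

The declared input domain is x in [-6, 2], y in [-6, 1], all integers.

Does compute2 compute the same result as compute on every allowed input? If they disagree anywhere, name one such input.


Not equivalent: x=1, y=-4 separates them (9 vs 1).
compute: t becomes -2; next u becomes -1; next ((-(0 - y)) <= (-4 * x)) evaluates to true; next u becomes 7; next (((-y) + abs(x)) == max(y, y)) evaluates to false; next final value 9
compute2: s becomes -2; next u becomes -1; next ((-(0 - y)) < (-4 * x)) evaluates to false; next (((-y) + abs(x)) == max(y, y)) evaluates to false; next final value 1
verdict: not equivalent; witness: x=1, y=-4


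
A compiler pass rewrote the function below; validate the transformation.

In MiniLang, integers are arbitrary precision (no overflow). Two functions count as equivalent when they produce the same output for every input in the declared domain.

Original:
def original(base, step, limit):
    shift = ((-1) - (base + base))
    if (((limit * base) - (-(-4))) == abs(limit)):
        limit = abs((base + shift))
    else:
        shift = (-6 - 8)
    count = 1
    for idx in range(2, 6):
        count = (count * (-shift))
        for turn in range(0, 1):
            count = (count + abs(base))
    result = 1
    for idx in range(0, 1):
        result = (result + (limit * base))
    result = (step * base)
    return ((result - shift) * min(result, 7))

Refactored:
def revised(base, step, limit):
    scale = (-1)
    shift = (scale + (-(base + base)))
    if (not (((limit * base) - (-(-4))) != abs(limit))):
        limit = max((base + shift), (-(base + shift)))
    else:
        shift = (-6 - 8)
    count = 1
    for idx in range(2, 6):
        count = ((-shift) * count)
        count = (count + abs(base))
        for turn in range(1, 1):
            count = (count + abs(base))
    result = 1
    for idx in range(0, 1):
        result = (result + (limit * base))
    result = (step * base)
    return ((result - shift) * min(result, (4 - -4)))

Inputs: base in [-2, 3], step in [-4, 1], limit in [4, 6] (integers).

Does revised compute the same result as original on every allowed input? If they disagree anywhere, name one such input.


Run the pair on base=-2, step=-4, limit=4.
original: shift := 3 | (((limit * base) - (-(-4))) == abs(limit)): false | shift := -14 | count := 1 | iter idx=2: | count := 14 | iter turn=0: | count := 16 | iter idx=3: | count := 224 | iter turn=0: | count := 226 | iter idx=4: | count := 3164 | iter turn=0: | count := 3166 | iter idx=5: | count := 44324 | iter turn=0: | count := 44326 | result := 1 | iter idx=0: | result := -7 | result := 8 | result 154
revised: scale := -1 | shift := 3 | (not (((limit * base) - (-(-4))) != abs(limit))): false | shift := -14 | count := 1 | iter idx=2: | count := 14 | count := 16 | loop over turn: empty range | iter idx=3: | count := 224 | count := 226 | loop over turn: empty range | iter idx=4: | count := 3164 | count := 3166 | loop over turn: empty range | iter idx=5: | count := 44324 | count := 44326 | loop over turn: empty range | result := 1 | iter idx=0: | result := -7 | result := 8 | result 176
154 and 176 differ, so these are not the same function on this domain.
verdict: not equivalent; witness: base=-2, step=-4, limit=4


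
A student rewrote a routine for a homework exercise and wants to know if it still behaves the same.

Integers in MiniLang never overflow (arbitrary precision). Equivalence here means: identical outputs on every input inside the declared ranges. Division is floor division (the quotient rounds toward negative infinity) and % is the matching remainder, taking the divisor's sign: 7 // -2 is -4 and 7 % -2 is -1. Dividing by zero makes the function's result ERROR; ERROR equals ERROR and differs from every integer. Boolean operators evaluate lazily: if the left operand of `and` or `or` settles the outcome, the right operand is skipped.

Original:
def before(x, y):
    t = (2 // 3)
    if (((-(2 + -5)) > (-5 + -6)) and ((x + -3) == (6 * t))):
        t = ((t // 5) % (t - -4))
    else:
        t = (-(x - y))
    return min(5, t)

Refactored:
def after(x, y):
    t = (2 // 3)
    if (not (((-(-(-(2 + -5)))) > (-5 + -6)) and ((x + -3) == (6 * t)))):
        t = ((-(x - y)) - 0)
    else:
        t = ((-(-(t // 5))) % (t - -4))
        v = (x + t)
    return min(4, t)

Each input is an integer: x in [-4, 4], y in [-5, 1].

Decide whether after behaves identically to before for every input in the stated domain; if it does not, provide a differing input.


At x=-4, y=1: before gives 5, after gives 4.
verdict: not equivalent; witness: x=-4, y=1


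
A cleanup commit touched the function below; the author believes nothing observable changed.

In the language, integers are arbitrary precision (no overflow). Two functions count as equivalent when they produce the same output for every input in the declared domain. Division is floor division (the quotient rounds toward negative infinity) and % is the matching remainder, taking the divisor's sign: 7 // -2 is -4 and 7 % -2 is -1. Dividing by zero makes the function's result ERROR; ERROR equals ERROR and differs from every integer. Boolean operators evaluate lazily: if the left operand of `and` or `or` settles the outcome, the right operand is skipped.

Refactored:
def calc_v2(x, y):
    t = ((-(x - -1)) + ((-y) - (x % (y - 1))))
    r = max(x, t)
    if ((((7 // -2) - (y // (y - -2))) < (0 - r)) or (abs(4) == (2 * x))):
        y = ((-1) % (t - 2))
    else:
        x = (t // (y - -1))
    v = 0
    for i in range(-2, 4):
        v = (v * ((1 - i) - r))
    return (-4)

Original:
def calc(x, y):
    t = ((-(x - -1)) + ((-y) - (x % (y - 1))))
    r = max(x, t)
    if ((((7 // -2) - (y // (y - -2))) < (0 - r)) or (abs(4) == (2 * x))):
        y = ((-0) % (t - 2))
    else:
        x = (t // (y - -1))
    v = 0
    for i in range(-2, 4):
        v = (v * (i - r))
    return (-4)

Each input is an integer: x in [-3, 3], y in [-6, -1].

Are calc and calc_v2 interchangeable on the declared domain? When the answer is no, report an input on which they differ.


The one real change (`0` became `1`) has no effect anywhere in the declared ranges.
Spot check at x=-2, y=-2 — calc: t=5, then r=5, then a zero divisor aborts: ERROR. calc_v2: t=5, then r=5, then a zero divisor aborts: ERROR. Both give ERROR.
Across all 42 domain points the two functions coincide.
verdict: equivalent


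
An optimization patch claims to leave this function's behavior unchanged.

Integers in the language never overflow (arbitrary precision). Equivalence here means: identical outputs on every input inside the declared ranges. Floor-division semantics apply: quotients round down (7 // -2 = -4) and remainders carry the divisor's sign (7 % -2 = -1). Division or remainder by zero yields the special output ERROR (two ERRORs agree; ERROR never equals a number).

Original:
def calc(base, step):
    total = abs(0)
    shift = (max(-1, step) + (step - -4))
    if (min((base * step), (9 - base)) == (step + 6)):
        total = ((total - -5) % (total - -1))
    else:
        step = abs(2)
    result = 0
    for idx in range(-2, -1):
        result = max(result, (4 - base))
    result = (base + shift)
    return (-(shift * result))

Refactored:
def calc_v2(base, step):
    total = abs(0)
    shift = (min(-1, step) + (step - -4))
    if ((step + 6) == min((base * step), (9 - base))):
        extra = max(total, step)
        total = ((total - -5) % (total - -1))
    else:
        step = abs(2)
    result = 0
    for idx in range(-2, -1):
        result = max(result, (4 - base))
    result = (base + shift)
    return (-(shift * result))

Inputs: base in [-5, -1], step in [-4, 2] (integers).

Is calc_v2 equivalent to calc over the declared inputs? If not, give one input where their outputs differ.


Take base=-5, step=-4.
calc: total = 0; shift = -1; (min((base * step), (9 - base)) == (step + 6)) -> false; step = 2; result = 0; [idx=-2]; result = 9; result = -6; return -6
calc_v2: total = 0; shift = -4; ((step + 6) == min((base * step), (9 - base))) -> false; step = 2; result = 0; [idx=-2]; result = 9; result = -9; return -36
-6 against -36: the behavior changed.
verdict: not equivalent; witness: base=-5, step=-4
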